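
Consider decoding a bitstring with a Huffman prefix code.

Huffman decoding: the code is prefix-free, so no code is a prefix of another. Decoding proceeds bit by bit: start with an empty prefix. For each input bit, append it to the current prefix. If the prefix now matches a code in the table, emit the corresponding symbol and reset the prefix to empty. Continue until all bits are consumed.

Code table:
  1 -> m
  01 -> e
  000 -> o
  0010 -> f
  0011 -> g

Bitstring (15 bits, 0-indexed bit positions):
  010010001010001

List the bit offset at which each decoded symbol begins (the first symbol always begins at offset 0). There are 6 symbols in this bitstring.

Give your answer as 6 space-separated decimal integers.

Bit 0: prefix='0' (no match yet)
Bit 1: prefix='01' -> emit 'e', reset
Bit 2: prefix='0' (no match yet)
Bit 3: prefix='00' (no match yet)
Bit 4: prefix='001' (no match yet)
Bit 5: prefix='0010' -> emit 'f', reset
Bit 6: prefix='0' (no match yet)
Bit 7: prefix='00' (no match yet)
Bit 8: prefix='001' (no match yet)
Bit 9: prefix='0010' -> emit 'f', reset
Bit 10: prefix='1' -> emit 'm', reset
Bit 11: prefix='0' (no match yet)
Bit 12: prefix='00' (no match yet)
Bit 13: prefix='000' -> emit 'o', reset
Bit 14: prefix='1' -> emit 'm', reset

Answer: 0 2 6 10 11 14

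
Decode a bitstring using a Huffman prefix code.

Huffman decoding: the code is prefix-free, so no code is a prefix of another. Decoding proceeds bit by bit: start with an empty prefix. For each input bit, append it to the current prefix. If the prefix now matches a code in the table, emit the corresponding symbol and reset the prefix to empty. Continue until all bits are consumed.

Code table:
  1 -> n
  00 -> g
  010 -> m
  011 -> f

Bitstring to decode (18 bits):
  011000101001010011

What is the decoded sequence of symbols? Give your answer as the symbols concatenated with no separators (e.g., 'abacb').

Bit 0: prefix='0' (no match yet)
Bit 1: prefix='01' (no match yet)
Bit 2: prefix='011' -> emit 'f', reset
Bit 3: prefix='0' (no match yet)
Bit 4: prefix='00' -> emit 'g', reset
Bit 5: prefix='0' (no match yet)
Bit 6: prefix='01' (no match yet)
Bit 7: prefix='010' -> emit 'm', reset
Bit 8: prefix='1' -> emit 'n', reset
Bit 9: prefix='0' (no match yet)
Bit 10: prefix='00' -> emit 'g', reset
Bit 11: prefix='1' -> emit 'n', reset
Bit 12: prefix='0' (no match yet)
Bit 13: prefix='01' (no match yet)
Bit 14: prefix='010' -> emit 'm', reset
Bit 15: prefix='0' (no match yet)
Bit 16: prefix='01' (no match yet)
Bit 17: prefix='011' -> emit 'f', reset

Answer: fgmngnmf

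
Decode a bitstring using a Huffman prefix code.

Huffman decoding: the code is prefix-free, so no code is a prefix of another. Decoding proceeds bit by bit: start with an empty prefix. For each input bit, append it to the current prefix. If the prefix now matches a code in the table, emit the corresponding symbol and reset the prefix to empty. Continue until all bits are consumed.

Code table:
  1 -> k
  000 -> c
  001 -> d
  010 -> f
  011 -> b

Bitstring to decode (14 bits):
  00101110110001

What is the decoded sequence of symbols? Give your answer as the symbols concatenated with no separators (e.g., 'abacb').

Bit 0: prefix='0' (no match yet)
Bit 1: prefix='00' (no match yet)
Bit 2: prefix='001' -> emit 'd', reset
Bit 3: prefix='0' (no match yet)
Bit 4: prefix='01' (no match yet)
Bit 5: prefix='011' -> emit 'b', reset
Bit 6: prefix='1' -> emit 'k', reset
Bit 7: prefix='0' (no match yet)
Bit 8: prefix='01' (no match yet)
Bit 9: prefix='011' -> emit 'b', reset
Bit 10: prefix='0' (no match yet)
Bit 11: prefix='00' (no match yet)
Bit 12: prefix='000' -> emit 'c', reset
Bit 13: prefix='1' -> emit 'k', reset

Answer: dbkbck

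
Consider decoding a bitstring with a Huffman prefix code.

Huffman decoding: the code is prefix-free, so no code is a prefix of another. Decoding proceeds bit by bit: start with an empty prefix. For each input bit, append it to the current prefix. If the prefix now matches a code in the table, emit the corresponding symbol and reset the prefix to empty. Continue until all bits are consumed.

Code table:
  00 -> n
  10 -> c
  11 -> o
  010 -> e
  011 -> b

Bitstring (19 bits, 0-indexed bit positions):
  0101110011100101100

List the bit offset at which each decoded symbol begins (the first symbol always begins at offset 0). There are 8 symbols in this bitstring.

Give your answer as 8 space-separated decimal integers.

Bit 0: prefix='0' (no match yet)
Bit 1: prefix='01' (no match yet)
Bit 2: prefix='010' -> emit 'e', reset
Bit 3: prefix='1' (no match yet)
Bit 4: prefix='11' -> emit 'o', reset
Bit 5: prefix='1' (no match yet)
Bit 6: prefix='10' -> emit 'c', reset
Bit 7: prefix='0' (no match yet)
Bit 8: prefix='01' (no match yet)
Bit 9: prefix='011' -> emit 'b', reset
Bit 10: prefix='1' (no match yet)
Bit 11: prefix='10' -> emit 'c', reset
Bit 12: prefix='0' (no match yet)
Bit 13: prefix='01' (no match yet)
Bit 14: prefix='010' -> emit 'e', reset
Bit 15: prefix='1' (no match yet)
Bit 16: prefix='11' -> emit 'o', reset
Bit 17: prefix='0' (no match yet)
Bit 18: prefix='00' -> emit 'n', reset

Answer: 0 3 5 7 10 12 15 17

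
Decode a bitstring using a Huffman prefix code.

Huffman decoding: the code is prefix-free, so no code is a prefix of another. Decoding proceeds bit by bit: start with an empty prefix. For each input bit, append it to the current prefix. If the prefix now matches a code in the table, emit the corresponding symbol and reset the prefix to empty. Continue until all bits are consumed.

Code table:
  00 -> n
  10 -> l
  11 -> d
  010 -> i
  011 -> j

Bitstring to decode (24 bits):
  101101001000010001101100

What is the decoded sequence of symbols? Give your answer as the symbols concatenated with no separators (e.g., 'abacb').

Bit 0: prefix='1' (no match yet)
Bit 1: prefix='10' -> emit 'l', reset
Bit 2: prefix='1' (no match yet)
Bit 3: prefix='11' -> emit 'd', reset
Bit 4: prefix='0' (no match yet)
Bit 5: prefix='01' (no match yet)
Bit 6: prefix='010' -> emit 'i', reset
Bit 7: prefix='0' (no match yet)
Bit 8: prefix='01' (no match yet)
Bit 9: prefix='010' -> emit 'i', reset
Bit 10: prefix='0' (no match yet)
Bit 11: prefix='00' -> emit 'n', reset
Bit 12: prefix='0' (no match yet)
Bit 13: prefix='01' (no match yet)
Bit 14: prefix='010' -> emit 'i', reset
Bit 15: prefix='0' (no match yet)
Bit 16: prefix='00' -> emit 'n', reset
Bit 17: prefix='1' (no match yet)
Bit 18: prefix='11' -> emit 'd', reset
Bit 19: prefix='0' (no match yet)
Bit 20: prefix='01' (no match yet)
Bit 21: prefix='011' -> emit 'j', reset
Bit 22: prefix='0' (no match yet)
Bit 23: prefix='00' -> emit 'n', reset

Answer: ldiinindjn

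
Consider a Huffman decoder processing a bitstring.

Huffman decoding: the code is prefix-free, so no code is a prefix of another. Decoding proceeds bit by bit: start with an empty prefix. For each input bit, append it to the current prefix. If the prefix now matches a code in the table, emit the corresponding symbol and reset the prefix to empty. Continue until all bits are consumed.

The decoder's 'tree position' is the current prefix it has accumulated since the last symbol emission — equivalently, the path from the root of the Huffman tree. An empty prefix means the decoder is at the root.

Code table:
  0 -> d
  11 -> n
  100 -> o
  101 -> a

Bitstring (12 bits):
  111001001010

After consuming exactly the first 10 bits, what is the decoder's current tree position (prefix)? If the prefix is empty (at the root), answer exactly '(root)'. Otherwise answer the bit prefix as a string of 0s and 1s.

Bit 0: prefix='1' (no match yet)
Bit 1: prefix='11' -> emit 'n', reset
Bit 2: prefix='1' (no match yet)
Bit 3: prefix='10' (no match yet)
Bit 4: prefix='100' -> emit 'o', reset
Bit 5: prefix='1' (no match yet)
Bit 6: prefix='10' (no match yet)
Bit 7: prefix='100' -> emit 'o', reset
Bit 8: prefix='1' (no match yet)
Bit 9: prefix='10' (no match yet)

Answer: 10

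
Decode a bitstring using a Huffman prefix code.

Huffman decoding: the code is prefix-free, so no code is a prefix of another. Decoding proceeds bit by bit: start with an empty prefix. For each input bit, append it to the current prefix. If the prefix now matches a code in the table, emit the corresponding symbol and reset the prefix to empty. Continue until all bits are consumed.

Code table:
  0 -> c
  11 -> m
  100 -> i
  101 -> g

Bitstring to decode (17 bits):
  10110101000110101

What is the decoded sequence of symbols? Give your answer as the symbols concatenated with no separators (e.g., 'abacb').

Answer: ggcicmcg

Derivation:
Bit 0: prefix='1' (no match yet)
Bit 1: prefix='10' (no match yet)
Bit 2: prefix='101' -> emit 'g', reset
Bit 3: prefix='1' (no match yet)
Bit 4: prefix='10' (no match yet)
Bit 5: prefix='101' -> emit 'g', reset
Bit 6: prefix='0' -> emit 'c', reset
Bit 7: prefix='1' (no match yet)
Bit 8: prefix='10' (no match yet)
Bit 9: prefix='100' -> emit 'i', reset
Bit 10: prefix='0' -> emit 'c', reset
Bit 11: prefix='1' (no match yet)
Bit 12: prefix='11' -> emit 'm', reset
Bit 13: prefix='0' -> emit 'c', reset
Bit 14: prefix='1' (no match yet)
Bit 15: prefix='10' (no match yet)
Bit 16: prefix='101' -> emit 'g', reset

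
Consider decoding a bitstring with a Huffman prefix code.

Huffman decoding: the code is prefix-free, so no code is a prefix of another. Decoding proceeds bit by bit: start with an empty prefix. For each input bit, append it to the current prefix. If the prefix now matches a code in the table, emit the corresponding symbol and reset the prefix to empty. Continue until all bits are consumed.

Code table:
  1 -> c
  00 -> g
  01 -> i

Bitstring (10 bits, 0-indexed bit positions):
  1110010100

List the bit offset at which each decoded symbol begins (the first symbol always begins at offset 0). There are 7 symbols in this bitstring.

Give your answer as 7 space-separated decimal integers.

Answer: 0 1 2 3 5 6 8

Derivation:
Bit 0: prefix='1' -> emit 'c', reset
Bit 1: prefix='1' -> emit 'c', reset
Bit 2: prefix='1' -> emit 'c', reset
Bit 3: prefix='0' (no match yet)
Bit 4: prefix='00' -> emit 'g', reset
Bit 5: prefix='1' -> emit 'c', reset
Bit 6: prefix='0' (no match yet)
Bit 7: prefix='01' -> emit 'i', reset
Bit 8: prefix='0' (no match yet)
Bit 9: prefix='00' -> emit 'g', reset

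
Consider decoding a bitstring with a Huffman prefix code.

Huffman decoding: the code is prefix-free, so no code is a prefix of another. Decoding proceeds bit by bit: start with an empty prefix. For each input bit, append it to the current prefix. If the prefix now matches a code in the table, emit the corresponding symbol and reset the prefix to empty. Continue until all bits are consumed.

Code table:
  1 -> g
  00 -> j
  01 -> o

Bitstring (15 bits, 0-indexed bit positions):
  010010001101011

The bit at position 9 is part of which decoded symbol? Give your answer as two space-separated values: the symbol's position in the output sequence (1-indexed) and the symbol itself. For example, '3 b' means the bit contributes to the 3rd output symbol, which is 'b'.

Answer: 6 g

Derivation:
Bit 0: prefix='0' (no match yet)
Bit 1: prefix='01' -> emit 'o', reset
Bit 2: prefix='0' (no match yet)
Bit 3: prefix='00' -> emit 'j', reset
Bit 4: prefix='1' -> emit 'g', reset
Bit 5: prefix='0' (no match yet)
Bit 6: prefix='00' -> emit 'j', reset
Bit 7: prefix='0' (no match yet)
Bit 8: prefix='01' -> emit 'o', reset
Bit 9: prefix='1' -> emit 'g', reset
Bit 10: prefix='0' (no match yet)
Bit 11: prefix='01' -> emit 'o', reset
Bit 12: prefix='0' (no match yet)
Bit 13: prefix='01' -> emit 'o', reset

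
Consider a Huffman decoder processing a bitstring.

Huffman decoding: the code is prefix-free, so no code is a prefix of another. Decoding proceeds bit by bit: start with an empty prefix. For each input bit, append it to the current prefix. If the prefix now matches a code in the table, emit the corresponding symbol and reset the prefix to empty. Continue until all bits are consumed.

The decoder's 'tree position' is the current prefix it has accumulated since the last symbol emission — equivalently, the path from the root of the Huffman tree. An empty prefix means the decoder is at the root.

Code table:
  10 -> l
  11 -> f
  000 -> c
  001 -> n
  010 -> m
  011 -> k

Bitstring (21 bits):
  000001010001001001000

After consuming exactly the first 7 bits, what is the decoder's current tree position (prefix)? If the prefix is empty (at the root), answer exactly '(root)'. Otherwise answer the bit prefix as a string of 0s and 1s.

Answer: 0

Derivation:
Bit 0: prefix='0' (no match yet)
Bit 1: prefix='00' (no match yet)
Bit 2: prefix='000' -> emit 'c', reset
Bit 3: prefix='0' (no match yet)
Bit 4: prefix='00' (no match yet)
Bit 5: prefix='001' -> emit 'n', reset
Bit 6: prefix='0' (no match yet)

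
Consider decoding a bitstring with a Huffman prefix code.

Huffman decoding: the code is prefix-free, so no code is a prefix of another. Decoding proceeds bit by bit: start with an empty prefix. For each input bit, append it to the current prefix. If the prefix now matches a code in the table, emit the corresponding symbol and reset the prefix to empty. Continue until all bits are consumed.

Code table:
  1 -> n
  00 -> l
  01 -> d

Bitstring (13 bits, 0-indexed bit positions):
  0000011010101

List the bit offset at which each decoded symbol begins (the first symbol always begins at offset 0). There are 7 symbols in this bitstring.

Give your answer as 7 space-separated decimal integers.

Answer: 0 2 4 6 7 9 11

Derivation:
Bit 0: prefix='0' (no match yet)
Bit 1: prefix='00' -> emit 'l', reset
Bit 2: prefix='0' (no match yet)
Bit 3: prefix='00' -> emit 'l', reset
Bit 4: prefix='0' (no match yet)
Bit 5: prefix='01' -> emit 'd', reset
Bit 6: prefix='1' -> emit 'n', reset
Bit 7: prefix='0' (no match yet)
Bit 8: prefix='01' -> emit 'd', reset
Bit 9: prefix='0' (no match yet)
Bit 10: prefix='01' -> emit 'd', reset
Bit 11: prefix='0' (no match yet)
Bit 12: prefix='01' -> emit 'd', reset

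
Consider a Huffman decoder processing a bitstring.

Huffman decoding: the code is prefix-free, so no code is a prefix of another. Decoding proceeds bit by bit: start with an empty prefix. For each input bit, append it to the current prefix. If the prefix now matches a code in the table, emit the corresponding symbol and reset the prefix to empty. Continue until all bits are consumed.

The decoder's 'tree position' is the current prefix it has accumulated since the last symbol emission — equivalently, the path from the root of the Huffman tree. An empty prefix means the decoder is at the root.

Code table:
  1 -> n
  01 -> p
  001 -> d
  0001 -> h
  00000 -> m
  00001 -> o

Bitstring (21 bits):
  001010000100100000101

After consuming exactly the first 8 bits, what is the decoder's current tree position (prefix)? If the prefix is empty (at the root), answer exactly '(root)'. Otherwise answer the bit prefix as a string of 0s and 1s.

Bit 0: prefix='0' (no match yet)
Bit 1: prefix='00' (no match yet)
Bit 2: prefix='001' -> emit 'd', reset
Bit 3: prefix='0' (no match yet)
Bit 4: prefix='01' -> emit 'p', reset
Bit 5: prefix='0' (no match yet)
Bit 6: prefix='00' (no match yet)
Bit 7: prefix='000' (no match yet)

Answer: 000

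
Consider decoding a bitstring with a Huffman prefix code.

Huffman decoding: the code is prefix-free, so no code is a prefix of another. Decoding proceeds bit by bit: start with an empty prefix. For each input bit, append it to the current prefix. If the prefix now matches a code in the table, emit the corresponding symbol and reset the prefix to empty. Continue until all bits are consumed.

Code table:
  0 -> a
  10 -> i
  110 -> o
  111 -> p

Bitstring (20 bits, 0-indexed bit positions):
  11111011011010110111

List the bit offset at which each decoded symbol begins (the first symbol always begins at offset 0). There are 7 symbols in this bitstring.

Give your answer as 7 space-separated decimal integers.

Answer: 0 3 6 9 12 14 17

Derivation:
Bit 0: prefix='1' (no match yet)
Bit 1: prefix='11' (no match yet)
Bit 2: prefix='111' -> emit 'p', reset
Bit 3: prefix='1' (no match yet)
Bit 4: prefix='11' (no match yet)
Bit 5: prefix='110' -> emit 'o', reset
Bit 6: prefix='1' (no match yet)
Bit 7: prefix='11' (no match yet)
Bit 8: prefix='110' -> emit 'o', reset
Bit 9: prefix='1' (no match yet)
Bit 10: prefix='11' (no match yet)
Bit 11: prefix='110' -> emit 'o', reset
Bit 12: prefix='1' (no match yet)
Bit 13: prefix='10' -> emit 'i', reset
Bit 14: prefix='1' (no match yet)
Bit 15: prefix='11' (no match yet)
Bit 16: prefix='110' -> emit 'o', reset
Bit 17: prefix='1' (no match yet)
Bit 18: prefix='11' (no match yet)
Bit 19: prefix='111' -> emit 'p', reset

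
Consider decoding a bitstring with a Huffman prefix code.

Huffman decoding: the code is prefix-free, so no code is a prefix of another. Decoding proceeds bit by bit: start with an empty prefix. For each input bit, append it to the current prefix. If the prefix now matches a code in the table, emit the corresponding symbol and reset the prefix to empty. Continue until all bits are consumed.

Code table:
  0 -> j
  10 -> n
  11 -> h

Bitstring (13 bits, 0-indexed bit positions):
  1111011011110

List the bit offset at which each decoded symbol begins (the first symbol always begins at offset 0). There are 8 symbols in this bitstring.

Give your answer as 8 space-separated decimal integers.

Answer: 0 2 4 5 7 8 10 12

Derivation:
Bit 0: prefix='1' (no match yet)
Bit 1: prefix='11' -> emit 'h', reset
Bit 2: prefix='1' (no match yet)
Bit 3: prefix='11' -> emit 'h', reset
Bit 4: prefix='0' -> emit 'j', reset
Bit 5: prefix='1' (no match yet)
Bit 6: prefix='11' -> emit 'h', reset
Bit 7: prefix='0' -> emit 'j', reset
Bit 8: prefix='1' (no match yet)
Bit 9: prefix='11' -> emit 'h', reset
Bit 10: prefix='1' (no match yet)
Bit 11: prefix='11' -> emit 'h', reset
Bit 12: prefix='0' -> emit 'j', reset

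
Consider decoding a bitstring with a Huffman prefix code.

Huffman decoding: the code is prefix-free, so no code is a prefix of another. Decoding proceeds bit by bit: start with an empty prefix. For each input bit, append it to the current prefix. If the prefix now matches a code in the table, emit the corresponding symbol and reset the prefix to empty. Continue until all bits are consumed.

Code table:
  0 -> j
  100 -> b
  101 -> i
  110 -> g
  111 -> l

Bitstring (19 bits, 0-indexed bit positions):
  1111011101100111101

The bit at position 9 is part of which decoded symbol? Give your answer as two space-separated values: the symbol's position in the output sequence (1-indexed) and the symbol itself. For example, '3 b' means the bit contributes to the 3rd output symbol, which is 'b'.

Bit 0: prefix='1' (no match yet)
Bit 1: prefix='11' (no match yet)
Bit 2: prefix='111' -> emit 'l', reset
Bit 3: prefix='1' (no match yet)
Bit 4: prefix='10' (no match yet)
Bit 5: prefix='101' -> emit 'i', reset
Bit 6: prefix='1' (no match yet)
Bit 7: prefix='11' (no match yet)
Bit 8: prefix='110' -> emit 'g', reset
Bit 9: prefix='1' (no match yet)
Bit 10: prefix='11' (no match yet)
Bit 11: prefix='110' -> emit 'g', reset
Bit 12: prefix='0' -> emit 'j', reset
Bit 13: prefix='1' (no match yet)

Answer: 4 g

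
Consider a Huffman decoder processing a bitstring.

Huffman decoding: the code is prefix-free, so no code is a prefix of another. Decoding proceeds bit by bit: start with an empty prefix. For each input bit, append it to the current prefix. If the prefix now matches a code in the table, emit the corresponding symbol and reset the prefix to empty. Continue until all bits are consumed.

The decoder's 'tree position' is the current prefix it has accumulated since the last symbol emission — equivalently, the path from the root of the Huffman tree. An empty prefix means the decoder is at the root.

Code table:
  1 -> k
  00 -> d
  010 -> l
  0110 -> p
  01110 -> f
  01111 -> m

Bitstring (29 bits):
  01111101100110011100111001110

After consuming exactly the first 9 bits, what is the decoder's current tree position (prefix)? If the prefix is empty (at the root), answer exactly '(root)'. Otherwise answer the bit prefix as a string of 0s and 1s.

Bit 0: prefix='0' (no match yet)
Bit 1: prefix='01' (no match yet)
Bit 2: prefix='011' (no match yet)
Bit 3: prefix='0111' (no match yet)
Bit 4: prefix='01111' -> emit 'm', reset
Bit 5: prefix='1' -> emit 'k', reset
Bit 6: prefix='0' (no match yet)
Bit 7: prefix='01' (no match yet)
Bit 8: prefix='011' (no match yet)

Answer: 011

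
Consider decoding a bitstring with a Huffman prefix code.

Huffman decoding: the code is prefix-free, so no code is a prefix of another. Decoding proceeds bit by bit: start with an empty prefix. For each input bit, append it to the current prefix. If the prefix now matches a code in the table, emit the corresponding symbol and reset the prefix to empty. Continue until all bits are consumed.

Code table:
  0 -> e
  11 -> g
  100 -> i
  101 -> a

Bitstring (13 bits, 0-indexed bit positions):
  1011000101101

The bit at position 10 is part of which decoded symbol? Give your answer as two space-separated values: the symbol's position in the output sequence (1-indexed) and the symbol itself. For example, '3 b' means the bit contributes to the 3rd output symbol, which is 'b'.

Answer: 5 a

Derivation:
Bit 0: prefix='1' (no match yet)
Bit 1: prefix='10' (no match yet)
Bit 2: prefix='101' -> emit 'a', reset
Bit 3: prefix='1' (no match yet)
Bit 4: prefix='10' (no match yet)
Bit 5: prefix='100' -> emit 'i', reset
Bit 6: prefix='0' -> emit 'e', reset
Bit 7: prefix='1' (no match yet)
Bit 8: prefix='10' (no match yet)
Bit 9: prefix='101' -> emit 'a', reset
Bit 10: prefix='1' (no match yet)
Bit 11: prefix='10' (no match yet)
Bit 12: prefix='101' -> emit 'a', reset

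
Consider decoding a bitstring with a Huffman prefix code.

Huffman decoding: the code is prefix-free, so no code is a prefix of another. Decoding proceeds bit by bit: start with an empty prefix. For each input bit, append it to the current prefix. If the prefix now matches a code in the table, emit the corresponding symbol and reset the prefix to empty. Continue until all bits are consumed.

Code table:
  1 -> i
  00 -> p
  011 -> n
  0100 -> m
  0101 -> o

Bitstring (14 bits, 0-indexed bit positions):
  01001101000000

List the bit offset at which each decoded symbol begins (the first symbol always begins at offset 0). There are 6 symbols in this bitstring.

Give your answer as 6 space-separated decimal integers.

Bit 0: prefix='0' (no match yet)
Bit 1: prefix='01' (no match yet)
Bit 2: prefix='010' (no match yet)
Bit 3: prefix='0100' -> emit 'm', reset
Bit 4: prefix='1' -> emit 'i', reset
Bit 5: prefix='1' -> emit 'i', reset
Bit 6: prefix='0' (no match yet)
Bit 7: prefix='01' (no match yet)
Bit 8: prefix='010' (no match yet)
Bit 9: prefix='0100' -> emit 'm', reset
Bit 10: prefix='0' (no match yet)
Bit 11: prefix='00' -> emit 'p', reset
Bit 12: prefix='0' (no match yet)
Bit 13: prefix='00' -> emit 'p', reset

Answer: 0 4 5 6 10 12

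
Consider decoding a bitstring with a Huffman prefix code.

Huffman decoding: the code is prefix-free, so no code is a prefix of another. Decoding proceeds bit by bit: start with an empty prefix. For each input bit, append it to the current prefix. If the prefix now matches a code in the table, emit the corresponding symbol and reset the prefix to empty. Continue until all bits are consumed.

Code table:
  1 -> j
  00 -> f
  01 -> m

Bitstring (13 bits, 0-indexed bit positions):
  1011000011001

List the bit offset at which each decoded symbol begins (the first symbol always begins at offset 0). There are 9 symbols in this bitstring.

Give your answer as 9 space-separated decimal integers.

Bit 0: prefix='1' -> emit 'j', reset
Bit 1: prefix='0' (no match yet)
Bit 2: prefix='01' -> emit 'm', reset
Bit 3: prefix='1' -> emit 'j', reset
Bit 4: prefix='0' (no match yet)
Bit 5: prefix='00' -> emit 'f', reset
Bit 6: prefix='0' (no match yet)
Bit 7: prefix='00' -> emit 'f', reset
Bit 8: prefix='1' -> emit 'j', reset
Bit 9: prefix='1' -> emit 'j', reset
Bit 10: prefix='0' (no match yet)
Bit 11: prefix='00' -> emit 'f', reset
Bit 12: prefix='1' -> emit 'j', reset

Answer: 0 1 3 4 6 8 9 10 12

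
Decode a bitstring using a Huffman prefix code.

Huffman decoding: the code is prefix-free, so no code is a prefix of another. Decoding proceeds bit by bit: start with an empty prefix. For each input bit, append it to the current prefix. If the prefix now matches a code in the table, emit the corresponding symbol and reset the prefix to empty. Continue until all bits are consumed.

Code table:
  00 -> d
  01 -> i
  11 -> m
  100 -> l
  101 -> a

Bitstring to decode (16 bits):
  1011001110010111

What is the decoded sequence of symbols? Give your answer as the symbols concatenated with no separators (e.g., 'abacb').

Answer: almlam

Derivation:
Bit 0: prefix='1' (no match yet)
Bit 1: prefix='10' (no match yet)
Bit 2: prefix='101' -> emit 'a', reset
Bit 3: prefix='1' (no match yet)
Bit 4: prefix='10' (no match yet)
Bit 5: prefix='100' -> emit 'l', reset
Bit 6: prefix='1' (no match yet)
Bit 7: prefix='11' -> emit 'm', reset
Bit 8: prefix='1' (no match yet)
Bit 9: prefix='10' (no match yet)
Bit 10: prefix='100' -> emit 'l', reset
Bit 11: prefix='1' (no match yet)
Bit 12: prefix='10' (no match yet)
Bit 13: prefix='101' -> emit 'a', reset
Bit 14: prefix='1' (no match yet)
Bit 15: prefix='11' -> emit 'm', reset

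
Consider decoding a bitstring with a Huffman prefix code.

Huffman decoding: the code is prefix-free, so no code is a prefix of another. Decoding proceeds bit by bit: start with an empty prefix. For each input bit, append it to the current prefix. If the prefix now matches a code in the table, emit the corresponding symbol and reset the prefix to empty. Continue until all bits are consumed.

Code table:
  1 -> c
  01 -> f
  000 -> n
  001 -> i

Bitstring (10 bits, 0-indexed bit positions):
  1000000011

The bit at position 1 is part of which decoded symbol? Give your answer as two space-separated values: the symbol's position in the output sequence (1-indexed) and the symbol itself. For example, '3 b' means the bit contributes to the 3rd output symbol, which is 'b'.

Bit 0: prefix='1' -> emit 'c', reset
Bit 1: prefix='0' (no match yet)
Bit 2: prefix='00' (no match yet)
Bit 3: prefix='000' -> emit 'n', reset
Bit 4: prefix='0' (no match yet)
Bit 5: prefix='00' (no match yet)

Answer: 2 n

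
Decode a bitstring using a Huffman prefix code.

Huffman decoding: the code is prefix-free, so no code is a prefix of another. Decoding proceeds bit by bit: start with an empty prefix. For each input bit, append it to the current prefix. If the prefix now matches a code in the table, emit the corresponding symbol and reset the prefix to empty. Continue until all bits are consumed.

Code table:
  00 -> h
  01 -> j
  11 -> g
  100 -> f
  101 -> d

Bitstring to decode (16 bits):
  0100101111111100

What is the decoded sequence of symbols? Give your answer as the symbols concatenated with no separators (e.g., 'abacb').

Answer: jhdgggf

Derivation:
Bit 0: prefix='0' (no match yet)
Bit 1: prefix='01' -> emit 'j', reset
Bit 2: prefix='0' (no match yet)
Bit 3: prefix='00' -> emit 'h', reset
Bit 4: prefix='1' (no match yet)
Bit 5: prefix='10' (no match yet)
Bit 6: prefix='101' -> emit 'd', reset
Bit 7: prefix='1' (no match yet)
Bit 8: prefix='11' -> emit 'g', reset
Bit 9: prefix='1' (no match yet)
Bit 10: prefix='11' -> emit 'g', reset
Bit 11: prefix='1' (no match yet)
Bit 12: prefix='11' -> emit 'g', reset
Bit 13: prefix='1' (no match yet)
Bit 14: prefix='10' (no match yet)
Bit 15: prefix='100' -> emit 'f', reset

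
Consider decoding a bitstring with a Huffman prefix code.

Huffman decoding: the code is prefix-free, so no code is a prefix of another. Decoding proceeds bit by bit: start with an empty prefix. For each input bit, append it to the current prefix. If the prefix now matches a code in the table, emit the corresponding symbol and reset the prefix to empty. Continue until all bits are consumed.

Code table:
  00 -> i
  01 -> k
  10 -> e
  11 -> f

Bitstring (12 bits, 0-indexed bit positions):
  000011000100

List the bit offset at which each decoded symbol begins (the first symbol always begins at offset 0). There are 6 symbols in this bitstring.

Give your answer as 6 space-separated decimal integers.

Bit 0: prefix='0' (no match yet)
Bit 1: prefix='00' -> emit 'i', reset
Bit 2: prefix='0' (no match yet)
Bit 3: prefix='00' -> emit 'i', reset
Bit 4: prefix='1' (no match yet)
Bit 5: prefix='11' -> emit 'f', reset
Bit 6: prefix='0' (no match yet)
Bit 7: prefix='00' -> emit 'i', reset
Bit 8: prefix='0' (no match yet)
Bit 9: prefix='01' -> emit 'k', reset
Bit 10: prefix='0' (no match yet)
Bit 11: prefix='00' -> emit 'i', reset

Answer: 0 2 4 6 8 10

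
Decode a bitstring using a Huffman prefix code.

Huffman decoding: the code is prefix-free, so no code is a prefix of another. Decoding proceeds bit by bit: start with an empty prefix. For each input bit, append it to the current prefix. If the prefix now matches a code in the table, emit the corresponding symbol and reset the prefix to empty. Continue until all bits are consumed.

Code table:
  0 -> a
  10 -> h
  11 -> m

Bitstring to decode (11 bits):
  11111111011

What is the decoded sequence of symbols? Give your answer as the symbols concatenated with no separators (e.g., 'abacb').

Answer: mmmmam

Derivation:
Bit 0: prefix='1' (no match yet)
Bit 1: prefix='11' -> emit 'm', reset
Bit 2: prefix='1' (no match yet)
Bit 3: prefix='11' -> emit 'm', reset
Bit 4: prefix='1' (no match yet)
Bit 5: prefix='11' -> emit 'm', reset
Bit 6: prefix='1' (no match yet)
Bit 7: prefix='11' -> emit 'm', reset
Bit 8: prefix='0' -> emit 'a', reset
Bit 9: prefix='1' (no match yet)
Bit 10: prefix='11' -> emit 'm', reset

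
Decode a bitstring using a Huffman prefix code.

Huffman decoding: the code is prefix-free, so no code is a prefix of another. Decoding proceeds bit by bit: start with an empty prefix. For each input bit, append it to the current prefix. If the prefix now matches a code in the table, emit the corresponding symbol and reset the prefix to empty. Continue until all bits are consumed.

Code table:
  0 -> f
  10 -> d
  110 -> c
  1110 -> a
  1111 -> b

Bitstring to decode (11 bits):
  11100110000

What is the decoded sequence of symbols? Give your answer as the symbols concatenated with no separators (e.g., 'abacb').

Bit 0: prefix='1' (no match yet)
Bit 1: prefix='11' (no match yet)
Bit 2: prefix='111' (no match yet)
Bit 3: prefix='1110' -> emit 'a', reset
Bit 4: prefix='0' -> emit 'f', reset
Bit 5: prefix='1' (no match yet)
Bit 6: prefix='11' (no match yet)
Bit 7: prefix='110' -> emit 'c', reset
Bit 8: prefix='0' -> emit 'f', reset
Bit 9: prefix='0' -> emit 'f', reset
Bit 10: prefix='0' -> emit 'f', reset

Answer: afcfff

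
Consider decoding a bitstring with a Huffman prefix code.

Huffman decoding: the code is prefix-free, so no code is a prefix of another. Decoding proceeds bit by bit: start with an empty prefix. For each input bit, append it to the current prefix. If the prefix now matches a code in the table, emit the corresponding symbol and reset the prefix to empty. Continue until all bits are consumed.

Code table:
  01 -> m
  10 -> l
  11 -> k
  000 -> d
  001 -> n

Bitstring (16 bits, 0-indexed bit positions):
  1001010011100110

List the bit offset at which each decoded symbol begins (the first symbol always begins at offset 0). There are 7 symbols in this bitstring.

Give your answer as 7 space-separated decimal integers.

Bit 0: prefix='1' (no match yet)
Bit 1: prefix='10' -> emit 'l', reset
Bit 2: prefix='0' (no match yet)
Bit 3: prefix='01' -> emit 'm', reset
Bit 4: prefix='0' (no match yet)
Bit 5: prefix='01' -> emit 'm', reset
Bit 6: prefix='0' (no match yet)
Bit 7: prefix='00' (no match yet)
Bit 8: prefix='001' -> emit 'n', reset
Bit 9: prefix='1' (no match yet)
Bit 10: prefix='11' -> emit 'k', reset
Bit 11: prefix='0' (no match yet)
Bit 12: prefix='00' (no match yet)
Bit 13: prefix='001' -> emit 'n', reset
Bit 14: prefix='1' (no match yet)
Bit 15: prefix='10' -> emit 'l', reset

Answer: 0 2 4 6 9 11 14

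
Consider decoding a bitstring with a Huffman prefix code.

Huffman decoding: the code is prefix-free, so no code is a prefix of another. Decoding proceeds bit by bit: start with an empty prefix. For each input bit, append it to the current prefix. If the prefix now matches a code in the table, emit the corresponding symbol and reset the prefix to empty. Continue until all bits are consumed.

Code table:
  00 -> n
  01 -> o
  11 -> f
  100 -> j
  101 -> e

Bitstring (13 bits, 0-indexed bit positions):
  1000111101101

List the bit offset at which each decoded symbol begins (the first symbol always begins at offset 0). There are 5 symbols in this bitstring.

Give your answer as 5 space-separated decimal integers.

Answer: 0 3 5 7 10

Derivation:
Bit 0: prefix='1' (no match yet)
Bit 1: prefix='10' (no match yet)
Bit 2: prefix='100' -> emit 'j', reset
Bit 3: prefix='0' (no match yet)
Bit 4: prefix='01' -> emit 'o', reset
Bit 5: prefix='1' (no match yet)
Bit 6: prefix='11' -> emit 'f', reset
Bit 7: prefix='1' (no match yet)
Bit 8: prefix='10' (no match yet)
Bit 9: prefix='101' -> emit 'e', reset
Bit 10: prefix='1' (no match yet)
Bit 11: prefix='10' (no match yet)
Bit 12: prefix='101' -> emit 'e', reset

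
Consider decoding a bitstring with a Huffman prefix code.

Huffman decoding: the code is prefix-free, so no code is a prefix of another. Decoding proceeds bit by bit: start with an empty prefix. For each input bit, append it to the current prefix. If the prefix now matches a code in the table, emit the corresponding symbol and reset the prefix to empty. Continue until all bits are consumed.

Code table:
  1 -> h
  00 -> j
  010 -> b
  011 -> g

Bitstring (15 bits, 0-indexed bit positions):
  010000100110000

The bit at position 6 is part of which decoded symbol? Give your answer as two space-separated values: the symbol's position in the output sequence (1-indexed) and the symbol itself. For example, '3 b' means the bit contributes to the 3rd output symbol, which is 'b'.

Answer: 3 b

Derivation:
Bit 0: prefix='0' (no match yet)
Bit 1: prefix='01' (no match yet)
Bit 2: prefix='010' -> emit 'b', reset
Bit 3: prefix='0' (no match yet)
Bit 4: prefix='00' -> emit 'j', reset
Bit 5: prefix='0' (no match yet)
Bit 6: prefix='01' (no match yet)
Bit 7: prefix='010' -> emit 'b', reset
Bit 8: prefix='0' (no match yet)
Bit 9: prefix='01' (no match yet)
Bit 10: prefix='011' -> emit 'g', reset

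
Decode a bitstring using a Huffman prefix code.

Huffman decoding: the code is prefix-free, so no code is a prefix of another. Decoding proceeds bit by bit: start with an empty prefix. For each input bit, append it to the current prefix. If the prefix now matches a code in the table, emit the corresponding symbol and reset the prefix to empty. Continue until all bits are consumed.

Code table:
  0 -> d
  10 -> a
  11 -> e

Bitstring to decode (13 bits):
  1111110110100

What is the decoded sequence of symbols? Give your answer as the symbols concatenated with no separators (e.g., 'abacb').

Bit 0: prefix='1' (no match yet)
Bit 1: prefix='11' -> emit 'e', reset
Bit 2: prefix='1' (no match yet)
Bit 3: prefix='11' -> emit 'e', reset
Bit 4: prefix='1' (no match yet)
Bit 5: prefix='11' -> emit 'e', reset
Bit 6: prefix='0' -> emit 'd', reset
Bit 7: prefix='1' (no match yet)
Bit 8: prefix='11' -> emit 'e', reset
Bit 9: prefix='0' -> emit 'd', reset
Bit 10: prefix='1' (no match yet)
Bit 11: prefix='10' -> emit 'a', reset
Bit 12: prefix='0' -> emit 'd', reset

Answer: eeededad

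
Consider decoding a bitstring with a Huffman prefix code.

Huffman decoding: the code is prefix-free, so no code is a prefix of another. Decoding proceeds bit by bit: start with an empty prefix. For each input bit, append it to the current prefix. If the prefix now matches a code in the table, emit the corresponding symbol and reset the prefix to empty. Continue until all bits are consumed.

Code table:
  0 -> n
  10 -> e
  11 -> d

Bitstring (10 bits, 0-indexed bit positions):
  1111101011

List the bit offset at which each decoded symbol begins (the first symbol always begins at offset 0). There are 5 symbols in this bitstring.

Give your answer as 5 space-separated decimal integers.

Bit 0: prefix='1' (no match yet)
Bit 1: prefix='11' -> emit 'd', reset
Bit 2: prefix='1' (no match yet)
Bit 3: prefix='11' -> emit 'd', reset
Bit 4: prefix='1' (no match yet)
Bit 5: prefix='10' -> emit 'e', reset
Bit 6: prefix='1' (no match yet)
Bit 7: prefix='10' -> emit 'e', reset
Bit 8: prefix='1' (no match yet)
Bit 9: prefix='11' -> emit 'd', reset

Answer: 0 2 4 6 8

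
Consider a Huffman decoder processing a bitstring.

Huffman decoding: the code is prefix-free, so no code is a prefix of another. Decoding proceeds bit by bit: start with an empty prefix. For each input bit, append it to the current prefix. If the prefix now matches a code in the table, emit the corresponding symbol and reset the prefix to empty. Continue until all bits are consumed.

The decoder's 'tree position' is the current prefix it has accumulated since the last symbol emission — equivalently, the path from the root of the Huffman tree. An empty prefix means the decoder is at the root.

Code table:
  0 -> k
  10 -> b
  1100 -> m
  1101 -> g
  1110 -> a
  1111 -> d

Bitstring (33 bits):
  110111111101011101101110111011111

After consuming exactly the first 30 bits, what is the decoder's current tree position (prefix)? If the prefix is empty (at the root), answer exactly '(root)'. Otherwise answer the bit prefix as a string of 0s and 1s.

Bit 0: prefix='1' (no match yet)
Bit 1: prefix='11' (no match yet)
Bit 2: prefix='110' (no match yet)
Bit 3: prefix='1101' -> emit 'g', reset
Bit 4: prefix='1' (no match yet)
Bit 5: prefix='11' (no match yet)
Bit 6: prefix='111' (no match yet)
Bit 7: prefix='1111' -> emit 'd', reset
Bit 8: prefix='1' (no match yet)
Bit 9: prefix='11' (no match yet)
Bit 10: prefix='110' (no match yet)
Bit 11: prefix='1101' -> emit 'g', reset
Bit 12: prefix='0' -> emit 'k', reset
Bit 13: prefix='1' (no match yet)
Bit 14: prefix='11' (no match yet)
Bit 15: prefix='111' (no match yet)
Bit 16: prefix='1110' -> emit 'a', reset
Bit 17: prefix='1' (no match yet)
Bit 18: prefix='11' (no match yet)
Bit 19: prefix='110' (no match yet)
Bit 20: prefix='1101' -> emit 'g', reset
Bit 21: prefix='1' (no match yet)
Bit 22: prefix='11' (no match yet)
Bit 23: prefix='110' (no match yet)
Bit 24: prefix='1101' -> emit 'g', reset
Bit 25: prefix='1' (no match yet)
Bit 26: prefix='11' (no match yet)
Bit 27: prefix='110' (no match yet)
Bit 28: prefix='1101' -> emit 'g', reset
Bit 29: prefix='1' (no match yet)

Answer: 1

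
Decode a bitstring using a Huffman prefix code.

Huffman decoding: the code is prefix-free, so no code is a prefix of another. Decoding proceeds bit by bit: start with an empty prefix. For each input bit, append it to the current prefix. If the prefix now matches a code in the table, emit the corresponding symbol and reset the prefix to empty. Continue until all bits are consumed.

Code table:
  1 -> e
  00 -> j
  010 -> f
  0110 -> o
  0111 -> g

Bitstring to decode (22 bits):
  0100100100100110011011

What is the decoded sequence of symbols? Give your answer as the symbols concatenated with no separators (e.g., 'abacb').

Bit 0: prefix='0' (no match yet)
Bit 1: prefix='01' (no match yet)
Bit 2: prefix='010' -> emit 'f', reset
Bit 3: prefix='0' (no match yet)
Bit 4: prefix='01' (no match yet)
Bit 5: prefix='010' -> emit 'f', reset
Bit 6: prefix='0' (no match yet)
Bit 7: prefix='01' (no match yet)
Bit 8: prefix='010' -> emit 'f', reset
Bit 9: prefix='0' (no match yet)
Bit 10: prefix='01' (no match yet)
Bit 11: prefix='010' -> emit 'f', reset
Bit 12: prefix='0' (no match yet)
Bit 13: prefix='01' (no match yet)
Bit 14: prefix='011' (no match yet)
Bit 15: prefix='0110' -> emit 'o', reset
Bit 16: prefix='0' (no match yet)
Bit 17: prefix='01' (no match yet)
Bit 18: prefix='011' (no match yet)
Bit 19: prefix='0110' -> emit 'o', reset
Bit 20: prefix='1' -> emit 'e', reset
Bit 21: prefix='1' -> emit 'e', reset

Answer: ffffooee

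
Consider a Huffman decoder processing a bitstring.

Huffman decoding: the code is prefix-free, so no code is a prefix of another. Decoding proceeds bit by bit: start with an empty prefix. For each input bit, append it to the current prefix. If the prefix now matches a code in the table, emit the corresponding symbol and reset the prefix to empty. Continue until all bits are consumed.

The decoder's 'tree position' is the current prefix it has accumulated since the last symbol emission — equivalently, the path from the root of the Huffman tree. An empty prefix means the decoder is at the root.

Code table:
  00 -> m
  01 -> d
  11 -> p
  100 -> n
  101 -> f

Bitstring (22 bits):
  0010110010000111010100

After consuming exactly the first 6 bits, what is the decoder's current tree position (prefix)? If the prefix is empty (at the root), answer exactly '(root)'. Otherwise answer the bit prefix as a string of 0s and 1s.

Bit 0: prefix='0' (no match yet)
Bit 1: prefix='00' -> emit 'm', reset
Bit 2: prefix='1' (no match yet)
Bit 3: prefix='10' (no match yet)
Bit 4: prefix='101' -> emit 'f', reset
Bit 5: prefix='1' (no match yet)

Answer: 1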